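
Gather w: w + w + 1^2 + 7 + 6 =2*w + 14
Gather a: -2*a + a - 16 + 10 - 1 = -a - 7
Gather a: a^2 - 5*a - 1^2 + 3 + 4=a^2 - 5*a + 6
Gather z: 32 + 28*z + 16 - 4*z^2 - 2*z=-4*z^2 + 26*z + 48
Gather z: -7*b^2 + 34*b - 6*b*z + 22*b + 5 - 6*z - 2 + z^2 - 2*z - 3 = -7*b^2 + 56*b + z^2 + z*(-6*b - 8)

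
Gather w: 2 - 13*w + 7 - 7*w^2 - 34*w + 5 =-7*w^2 - 47*w + 14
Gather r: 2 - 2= 0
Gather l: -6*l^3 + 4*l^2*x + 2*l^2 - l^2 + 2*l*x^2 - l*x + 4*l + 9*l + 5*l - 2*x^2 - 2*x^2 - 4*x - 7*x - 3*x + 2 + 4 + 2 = -6*l^3 + l^2*(4*x + 1) + l*(2*x^2 - x + 18) - 4*x^2 - 14*x + 8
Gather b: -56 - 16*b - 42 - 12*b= -28*b - 98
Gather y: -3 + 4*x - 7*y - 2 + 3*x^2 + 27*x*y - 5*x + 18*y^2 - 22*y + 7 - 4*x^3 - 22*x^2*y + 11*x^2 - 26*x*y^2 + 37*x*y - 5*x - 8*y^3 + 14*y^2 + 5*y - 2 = -4*x^3 + 14*x^2 - 6*x - 8*y^3 + y^2*(32 - 26*x) + y*(-22*x^2 + 64*x - 24)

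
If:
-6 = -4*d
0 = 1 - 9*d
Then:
No Solution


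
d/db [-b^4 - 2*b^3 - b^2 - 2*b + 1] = -4*b^3 - 6*b^2 - 2*b - 2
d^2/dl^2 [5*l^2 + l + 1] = 10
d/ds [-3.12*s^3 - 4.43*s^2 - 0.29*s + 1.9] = -9.36*s^2 - 8.86*s - 0.29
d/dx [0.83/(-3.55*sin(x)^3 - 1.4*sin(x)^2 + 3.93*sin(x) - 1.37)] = (8.8395*sin(x)^2 + 2.324*sin(x) - 3.2619)*cos(x)/(3.55*sin(x)^3 + 1.4*sin(x)^2 - 3.93*sin(x) + 1.37)^2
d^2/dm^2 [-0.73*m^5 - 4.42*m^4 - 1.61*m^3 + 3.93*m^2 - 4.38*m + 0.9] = -14.6*m^3 - 53.04*m^2 - 9.66*m + 7.86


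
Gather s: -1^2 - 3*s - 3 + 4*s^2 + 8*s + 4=4*s^2 + 5*s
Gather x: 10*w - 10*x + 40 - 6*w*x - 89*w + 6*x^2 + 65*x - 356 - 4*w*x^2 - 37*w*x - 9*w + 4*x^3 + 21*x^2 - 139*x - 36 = -88*w + 4*x^3 + x^2*(27 - 4*w) + x*(-43*w - 84) - 352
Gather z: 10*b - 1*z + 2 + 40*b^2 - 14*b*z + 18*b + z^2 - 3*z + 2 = 40*b^2 + 28*b + z^2 + z*(-14*b - 4) + 4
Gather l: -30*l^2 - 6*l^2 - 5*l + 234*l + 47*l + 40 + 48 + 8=-36*l^2 + 276*l + 96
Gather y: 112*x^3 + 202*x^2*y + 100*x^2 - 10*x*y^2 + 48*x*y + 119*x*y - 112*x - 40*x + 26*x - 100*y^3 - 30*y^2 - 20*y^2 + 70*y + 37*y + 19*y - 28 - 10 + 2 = 112*x^3 + 100*x^2 - 126*x - 100*y^3 + y^2*(-10*x - 50) + y*(202*x^2 + 167*x + 126) - 36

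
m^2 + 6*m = m*(m + 6)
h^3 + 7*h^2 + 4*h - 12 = (h - 1)*(h + 2)*(h + 6)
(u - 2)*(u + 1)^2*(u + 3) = u^4 + 3*u^3 - 3*u^2 - 11*u - 6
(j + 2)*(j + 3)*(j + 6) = j^3 + 11*j^2 + 36*j + 36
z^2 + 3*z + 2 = (z + 1)*(z + 2)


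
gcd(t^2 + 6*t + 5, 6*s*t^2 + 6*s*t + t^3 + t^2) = t + 1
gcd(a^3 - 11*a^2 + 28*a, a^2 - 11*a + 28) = a^2 - 11*a + 28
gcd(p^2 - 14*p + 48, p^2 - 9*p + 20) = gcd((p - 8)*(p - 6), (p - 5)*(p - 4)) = 1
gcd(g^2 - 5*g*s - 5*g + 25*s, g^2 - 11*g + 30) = g - 5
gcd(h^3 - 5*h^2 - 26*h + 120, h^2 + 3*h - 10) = h + 5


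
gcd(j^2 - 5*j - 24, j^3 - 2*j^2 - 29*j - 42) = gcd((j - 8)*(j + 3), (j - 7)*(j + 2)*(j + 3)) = j + 3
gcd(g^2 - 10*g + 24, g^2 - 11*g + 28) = g - 4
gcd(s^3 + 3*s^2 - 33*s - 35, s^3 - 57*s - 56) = s^2 + 8*s + 7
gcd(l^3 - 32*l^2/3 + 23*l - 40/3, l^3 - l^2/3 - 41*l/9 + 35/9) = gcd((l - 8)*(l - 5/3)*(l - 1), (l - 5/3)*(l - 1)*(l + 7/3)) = l^2 - 8*l/3 + 5/3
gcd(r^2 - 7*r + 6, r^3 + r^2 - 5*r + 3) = r - 1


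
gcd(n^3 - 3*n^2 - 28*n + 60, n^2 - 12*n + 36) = n - 6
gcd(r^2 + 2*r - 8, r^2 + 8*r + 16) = r + 4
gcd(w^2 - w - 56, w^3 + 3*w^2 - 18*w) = 1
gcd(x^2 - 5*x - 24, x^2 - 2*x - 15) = x + 3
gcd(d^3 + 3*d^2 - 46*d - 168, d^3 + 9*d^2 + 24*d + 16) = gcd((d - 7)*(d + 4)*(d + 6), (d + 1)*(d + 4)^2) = d + 4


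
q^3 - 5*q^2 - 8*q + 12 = (q - 6)*(q - 1)*(q + 2)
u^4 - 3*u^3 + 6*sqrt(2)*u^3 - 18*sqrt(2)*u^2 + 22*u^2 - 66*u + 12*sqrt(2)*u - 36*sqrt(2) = (u - 3)*(u + sqrt(2))*(u + 2*sqrt(2))*(u + 3*sqrt(2))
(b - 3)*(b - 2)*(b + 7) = b^3 + 2*b^2 - 29*b + 42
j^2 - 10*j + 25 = (j - 5)^2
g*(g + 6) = g^2 + 6*g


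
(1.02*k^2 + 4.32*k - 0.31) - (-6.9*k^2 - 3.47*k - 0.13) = 7.92*k^2 + 7.79*k - 0.18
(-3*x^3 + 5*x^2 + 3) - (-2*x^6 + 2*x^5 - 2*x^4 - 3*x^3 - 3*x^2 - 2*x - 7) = 2*x^6 - 2*x^5 + 2*x^4 + 8*x^2 + 2*x + 10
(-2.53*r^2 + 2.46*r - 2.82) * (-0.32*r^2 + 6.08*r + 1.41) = 0.8096*r^4 - 16.1696*r^3 + 12.2919*r^2 - 13.677*r - 3.9762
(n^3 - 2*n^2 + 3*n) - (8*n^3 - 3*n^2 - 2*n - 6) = -7*n^3 + n^2 + 5*n + 6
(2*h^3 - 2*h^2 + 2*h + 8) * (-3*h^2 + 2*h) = -6*h^5 + 10*h^4 - 10*h^3 - 20*h^2 + 16*h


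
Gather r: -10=-10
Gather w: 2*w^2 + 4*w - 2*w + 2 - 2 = 2*w^2 + 2*w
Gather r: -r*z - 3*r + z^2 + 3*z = r*(-z - 3) + z^2 + 3*z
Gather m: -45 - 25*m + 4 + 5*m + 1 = -20*m - 40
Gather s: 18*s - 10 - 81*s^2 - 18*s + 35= 25 - 81*s^2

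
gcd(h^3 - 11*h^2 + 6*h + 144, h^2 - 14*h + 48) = h^2 - 14*h + 48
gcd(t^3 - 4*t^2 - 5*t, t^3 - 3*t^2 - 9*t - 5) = t^2 - 4*t - 5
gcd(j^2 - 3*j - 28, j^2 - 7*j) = j - 7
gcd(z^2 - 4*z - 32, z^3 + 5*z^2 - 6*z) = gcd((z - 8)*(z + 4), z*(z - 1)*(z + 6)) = 1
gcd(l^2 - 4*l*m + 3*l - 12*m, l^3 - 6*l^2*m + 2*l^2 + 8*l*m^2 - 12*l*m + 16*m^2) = l - 4*m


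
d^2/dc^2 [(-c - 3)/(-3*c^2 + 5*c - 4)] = 2*((c + 3)*(6*c - 5)^2 - (9*c + 4)*(3*c^2 - 5*c + 4))/(3*c^2 - 5*c + 4)^3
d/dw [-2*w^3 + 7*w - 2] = 7 - 6*w^2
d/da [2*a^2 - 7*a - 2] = 4*a - 7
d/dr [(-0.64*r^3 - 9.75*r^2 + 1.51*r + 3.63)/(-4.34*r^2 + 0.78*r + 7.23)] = (2.7776*r^4 - 0.998400000000004*r^3 - 14.9332*r^2 - 109.4766*r + 8.0859)/(18.8356*r^4 - 6.7704*r^3 - 62.148*r^2 + 11.2788*r + 52.2729)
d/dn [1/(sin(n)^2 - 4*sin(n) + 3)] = 2*(2 - sin(n))*cos(n)/(sin(n)^2 - 4*sin(n) + 3)^2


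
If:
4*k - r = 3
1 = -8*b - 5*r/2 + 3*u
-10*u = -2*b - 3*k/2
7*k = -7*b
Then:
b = -130/43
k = 130/43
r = 391/43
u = -13/86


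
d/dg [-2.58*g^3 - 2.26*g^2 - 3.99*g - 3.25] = -7.74*g^2 - 4.52*g - 3.99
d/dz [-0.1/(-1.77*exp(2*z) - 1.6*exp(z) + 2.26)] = (-0.354*exp(z) - 0.16)*exp(z)/(1.77*exp(2*z) + 1.6*exp(z) - 2.26)^2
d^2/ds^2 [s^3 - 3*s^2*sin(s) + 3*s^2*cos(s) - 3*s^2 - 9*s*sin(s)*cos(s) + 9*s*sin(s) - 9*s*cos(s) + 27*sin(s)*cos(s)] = -3*sqrt(2)*s^2*cos(s + pi/4) - 21*s*sin(s) + 18*s*sin(2*s) - 3*s*cos(s) + 6*s + 12*sin(s) - 54*sin(2*s) + 24*cos(s) - 18*cos(2*s) - 6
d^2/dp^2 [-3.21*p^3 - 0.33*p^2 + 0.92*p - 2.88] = -19.26*p - 0.66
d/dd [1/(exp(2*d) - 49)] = -2*exp(2*d)/(exp(2*d) - 49)^2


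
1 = 1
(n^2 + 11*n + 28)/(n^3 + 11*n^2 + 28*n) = 1/n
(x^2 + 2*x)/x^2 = (x + 2)/x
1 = 1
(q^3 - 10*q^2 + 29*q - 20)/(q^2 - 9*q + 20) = q - 1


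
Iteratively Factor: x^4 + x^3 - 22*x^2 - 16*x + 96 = (x + 3)*(x^3 - 2*x^2 - 16*x + 32) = (x - 4)*(x + 3)*(x^2 + 2*x - 8) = (x - 4)*(x - 2)*(x + 3)*(x + 4)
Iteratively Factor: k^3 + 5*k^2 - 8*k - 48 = (k + 4)*(k^2 + k - 12) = (k + 4)^2*(k - 3)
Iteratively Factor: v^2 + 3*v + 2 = (v + 2)*(v + 1)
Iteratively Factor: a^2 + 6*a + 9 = (a + 3)*(a + 3)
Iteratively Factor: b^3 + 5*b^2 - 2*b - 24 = (b - 2)*(b^2 + 7*b + 12) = (b - 2)*(b + 4)*(b + 3)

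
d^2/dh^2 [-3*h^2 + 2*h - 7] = -6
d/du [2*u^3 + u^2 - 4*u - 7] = 6*u^2 + 2*u - 4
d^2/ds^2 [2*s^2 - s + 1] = 4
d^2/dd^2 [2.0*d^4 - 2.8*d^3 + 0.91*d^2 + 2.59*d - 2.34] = 24.0*d^2 - 16.8*d + 1.82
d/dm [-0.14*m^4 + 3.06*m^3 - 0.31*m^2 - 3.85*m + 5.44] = -0.56*m^3 + 9.18*m^2 - 0.62*m - 3.85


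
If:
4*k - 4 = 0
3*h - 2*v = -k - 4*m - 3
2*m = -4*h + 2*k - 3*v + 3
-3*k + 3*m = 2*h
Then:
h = -54/83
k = 1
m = 47/83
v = 179/83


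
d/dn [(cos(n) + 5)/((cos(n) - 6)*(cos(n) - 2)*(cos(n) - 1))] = 2*(cos(n)^3 + 3*cos(n)^2 - 45*cos(n) + 56)*sin(n)/((cos(n) - 6)^2*(cos(n) - 2)^2*(cos(n) - 1)^2)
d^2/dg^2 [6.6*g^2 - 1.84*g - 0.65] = 13.2000000000000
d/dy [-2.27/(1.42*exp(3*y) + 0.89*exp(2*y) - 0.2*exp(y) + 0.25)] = (9.6702*exp(2*y) + 4.0406*exp(y) - 0.454)*exp(y)/(1.42*exp(3*y) + 0.89*exp(2*y) - 0.2*exp(y) + 0.25)^2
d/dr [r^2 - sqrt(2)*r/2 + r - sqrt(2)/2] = 2*r - sqrt(2)/2 + 1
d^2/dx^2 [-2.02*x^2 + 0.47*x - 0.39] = -4.04000000000000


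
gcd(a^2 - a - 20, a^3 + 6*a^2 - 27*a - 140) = a^2 - a - 20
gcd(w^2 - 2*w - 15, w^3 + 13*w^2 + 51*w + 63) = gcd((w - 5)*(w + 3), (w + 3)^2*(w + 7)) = w + 3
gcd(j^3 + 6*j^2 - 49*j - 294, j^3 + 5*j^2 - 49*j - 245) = j^2 - 49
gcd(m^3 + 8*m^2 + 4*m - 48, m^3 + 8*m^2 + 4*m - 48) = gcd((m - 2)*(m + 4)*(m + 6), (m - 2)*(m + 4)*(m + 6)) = m^3 + 8*m^2 + 4*m - 48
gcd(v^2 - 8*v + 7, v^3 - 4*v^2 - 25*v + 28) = v^2 - 8*v + 7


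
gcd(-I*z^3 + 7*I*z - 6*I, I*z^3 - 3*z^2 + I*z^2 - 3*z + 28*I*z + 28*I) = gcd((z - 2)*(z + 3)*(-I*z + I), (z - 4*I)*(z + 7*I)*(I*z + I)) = 1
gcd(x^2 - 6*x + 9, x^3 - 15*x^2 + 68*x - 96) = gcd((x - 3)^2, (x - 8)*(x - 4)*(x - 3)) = x - 3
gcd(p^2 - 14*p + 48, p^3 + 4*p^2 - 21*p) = 1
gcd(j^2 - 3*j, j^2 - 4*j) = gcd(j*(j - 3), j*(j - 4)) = j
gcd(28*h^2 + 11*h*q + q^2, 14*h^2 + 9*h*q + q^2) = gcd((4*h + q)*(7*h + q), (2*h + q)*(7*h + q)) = 7*h + q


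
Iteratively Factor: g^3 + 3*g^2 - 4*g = (g - 1)*(g^2 + 4*g) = (g - 1)*(g + 4)*(g)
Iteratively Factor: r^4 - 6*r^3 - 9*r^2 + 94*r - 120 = (r - 3)*(r^3 - 3*r^2 - 18*r + 40) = (r - 3)*(r + 4)*(r^2 - 7*r + 10) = (r - 5)*(r - 3)*(r + 4)*(r - 2)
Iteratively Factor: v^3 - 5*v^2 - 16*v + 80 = (v + 4)*(v^2 - 9*v + 20) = (v - 5)*(v + 4)*(v - 4)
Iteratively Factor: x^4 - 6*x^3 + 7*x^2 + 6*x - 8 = (x - 2)*(x^3 - 4*x^2 - x + 4) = (x - 4)*(x - 2)*(x^2 - 1) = (x - 4)*(x - 2)*(x + 1)*(x - 1)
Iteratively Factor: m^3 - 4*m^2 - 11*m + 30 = (m - 2)*(m^2 - 2*m - 15) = (m - 2)*(m + 3)*(m - 5)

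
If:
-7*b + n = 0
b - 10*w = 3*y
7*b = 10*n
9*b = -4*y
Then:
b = 0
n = 0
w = 0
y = 0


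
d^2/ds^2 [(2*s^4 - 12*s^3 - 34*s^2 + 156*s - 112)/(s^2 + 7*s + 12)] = 4*(s^3 + 9*s^2 + 27*s - 173)/(s^3 + 9*s^2 + 27*s + 27)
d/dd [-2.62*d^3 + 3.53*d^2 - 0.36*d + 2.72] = -7.86*d^2 + 7.06*d - 0.36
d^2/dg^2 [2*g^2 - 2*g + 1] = 4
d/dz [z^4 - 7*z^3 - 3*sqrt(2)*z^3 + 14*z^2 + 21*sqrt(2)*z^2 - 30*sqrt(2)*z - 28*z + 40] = 4*z^3 - 21*z^2 - 9*sqrt(2)*z^2 + 28*z + 42*sqrt(2)*z - 30*sqrt(2) - 28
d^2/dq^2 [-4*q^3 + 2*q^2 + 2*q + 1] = 4 - 24*q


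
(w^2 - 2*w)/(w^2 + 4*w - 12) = w/(w + 6)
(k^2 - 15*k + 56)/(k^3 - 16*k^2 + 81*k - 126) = (k - 8)/(k^2 - 9*k + 18)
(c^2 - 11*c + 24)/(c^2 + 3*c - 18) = (c - 8)/(c + 6)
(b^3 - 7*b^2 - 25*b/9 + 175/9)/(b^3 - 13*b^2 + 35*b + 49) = (b^2 - 25/9)/(b^2 - 6*b - 7)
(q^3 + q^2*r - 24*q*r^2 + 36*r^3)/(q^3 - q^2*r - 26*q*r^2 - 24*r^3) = (-q^3 - q^2*r + 24*q*r^2 - 36*r^3)/(-q^3 + q^2*r + 26*q*r^2 + 24*r^3)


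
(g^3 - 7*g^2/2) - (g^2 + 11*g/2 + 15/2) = g^3 - 9*g^2/2 - 11*g/2 - 15/2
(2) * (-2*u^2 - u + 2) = -4*u^2 - 2*u + 4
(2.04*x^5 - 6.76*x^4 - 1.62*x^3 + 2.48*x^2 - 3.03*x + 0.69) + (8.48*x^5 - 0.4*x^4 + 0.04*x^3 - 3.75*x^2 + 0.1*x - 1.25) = 10.52*x^5 - 7.16*x^4 - 1.58*x^3 - 1.27*x^2 - 2.93*x - 0.56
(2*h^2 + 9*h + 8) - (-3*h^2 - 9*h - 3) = 5*h^2 + 18*h + 11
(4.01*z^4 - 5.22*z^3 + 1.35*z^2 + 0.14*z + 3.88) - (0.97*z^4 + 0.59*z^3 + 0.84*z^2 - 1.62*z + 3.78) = 3.04*z^4 - 5.81*z^3 + 0.51*z^2 + 1.76*z + 0.1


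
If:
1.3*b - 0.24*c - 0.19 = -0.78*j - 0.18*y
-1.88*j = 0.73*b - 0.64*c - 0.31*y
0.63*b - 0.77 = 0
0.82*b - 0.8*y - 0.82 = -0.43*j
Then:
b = 1.22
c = -11.65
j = -4.83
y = -2.37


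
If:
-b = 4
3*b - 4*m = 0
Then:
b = -4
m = -3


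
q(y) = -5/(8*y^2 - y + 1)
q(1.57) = -0.26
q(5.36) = -0.02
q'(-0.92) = -1.04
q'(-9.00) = 0.00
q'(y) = -5*(1 - 16*y)/(8*y^2 - y + 1)^2 = 5*(16*y - 1)/(8*y^2 - y + 1)^2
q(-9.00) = -0.00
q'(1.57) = 0.33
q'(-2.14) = -0.11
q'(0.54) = 4.90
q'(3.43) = 0.03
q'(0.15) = 6.60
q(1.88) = -0.18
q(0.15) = -4.85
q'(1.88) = 0.19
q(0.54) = -1.79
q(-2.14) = -0.13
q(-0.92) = -0.58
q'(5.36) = 0.01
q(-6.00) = -0.02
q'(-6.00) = -0.00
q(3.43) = -0.05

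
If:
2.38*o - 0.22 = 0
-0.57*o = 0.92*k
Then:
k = -0.06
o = 0.09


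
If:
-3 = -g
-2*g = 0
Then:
No Solution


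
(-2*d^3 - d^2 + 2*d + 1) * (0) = 0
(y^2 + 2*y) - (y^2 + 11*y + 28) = -9*y - 28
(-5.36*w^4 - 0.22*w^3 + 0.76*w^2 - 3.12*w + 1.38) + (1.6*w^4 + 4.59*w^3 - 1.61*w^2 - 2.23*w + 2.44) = -3.76*w^4 + 4.37*w^3 - 0.85*w^2 - 5.35*w + 3.82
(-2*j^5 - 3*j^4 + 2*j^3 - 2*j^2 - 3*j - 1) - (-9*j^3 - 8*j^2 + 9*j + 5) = -2*j^5 - 3*j^4 + 11*j^3 + 6*j^2 - 12*j - 6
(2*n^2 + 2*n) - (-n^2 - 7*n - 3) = 3*n^2 + 9*n + 3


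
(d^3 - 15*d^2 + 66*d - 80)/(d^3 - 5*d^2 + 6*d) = (d^2 - 13*d + 40)/(d*(d - 3))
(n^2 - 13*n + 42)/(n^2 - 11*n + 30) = (n - 7)/(n - 5)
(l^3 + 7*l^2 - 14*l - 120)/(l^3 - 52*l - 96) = (l^2 + l - 20)/(l^2 - 6*l - 16)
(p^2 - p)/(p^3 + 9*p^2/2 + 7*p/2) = 2*(p - 1)/(2*p^2 + 9*p + 7)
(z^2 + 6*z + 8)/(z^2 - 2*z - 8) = (z + 4)/(z - 4)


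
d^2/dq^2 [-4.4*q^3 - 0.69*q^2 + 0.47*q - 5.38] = -26.4*q - 1.38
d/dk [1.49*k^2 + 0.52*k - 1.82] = 2.98*k + 0.52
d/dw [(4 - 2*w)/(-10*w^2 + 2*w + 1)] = 10*(-2*w^2 + 8*w - 1)/(100*w^4 - 40*w^3 - 16*w^2 + 4*w + 1)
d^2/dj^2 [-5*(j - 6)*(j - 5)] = -10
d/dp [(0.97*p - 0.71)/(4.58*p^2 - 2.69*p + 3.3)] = (-4.4426*p^2 + 6.5036*p + 1.2911)/(20.9764*p^4 - 24.6404*p^3 + 37.4641*p^2 - 17.754*p + 10.89)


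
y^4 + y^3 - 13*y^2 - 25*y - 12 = (y - 4)*(y + 1)^2*(y + 3)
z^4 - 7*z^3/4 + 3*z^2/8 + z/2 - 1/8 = (z - 1)^2*(z - 1/4)*(z + 1/2)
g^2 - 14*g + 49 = (g - 7)^2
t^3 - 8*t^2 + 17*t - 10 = (t - 5)*(t - 2)*(t - 1)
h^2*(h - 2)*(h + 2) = h^4 - 4*h^2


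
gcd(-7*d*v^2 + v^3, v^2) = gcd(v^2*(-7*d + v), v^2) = v^2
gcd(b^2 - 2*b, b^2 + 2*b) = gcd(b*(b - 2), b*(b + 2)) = b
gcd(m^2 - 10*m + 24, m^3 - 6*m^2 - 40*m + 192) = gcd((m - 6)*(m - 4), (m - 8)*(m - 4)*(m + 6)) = m - 4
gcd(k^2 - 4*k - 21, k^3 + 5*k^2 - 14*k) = 1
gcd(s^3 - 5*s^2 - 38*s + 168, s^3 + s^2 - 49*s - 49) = s - 7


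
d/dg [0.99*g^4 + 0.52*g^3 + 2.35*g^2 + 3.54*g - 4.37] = 3.96*g^3 + 1.56*g^2 + 4.7*g + 3.54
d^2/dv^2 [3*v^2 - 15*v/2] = 6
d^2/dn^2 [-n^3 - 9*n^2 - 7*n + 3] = -6*n - 18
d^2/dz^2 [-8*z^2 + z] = -16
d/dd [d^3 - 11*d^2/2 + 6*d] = 3*d^2 - 11*d + 6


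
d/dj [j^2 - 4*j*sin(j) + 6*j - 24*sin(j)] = -4*j*cos(j) + 2*j - 4*sin(j) - 24*cos(j) + 6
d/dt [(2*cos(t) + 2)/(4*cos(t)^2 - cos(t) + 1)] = 4*(4*cos(t) + cos(2*t))*sin(t)/(4*sin(t)^2 + cos(t) - 5)^2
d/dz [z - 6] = 1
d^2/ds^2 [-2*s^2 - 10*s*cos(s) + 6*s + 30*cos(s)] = 10*s*cos(s) + 20*sin(s) - 30*cos(s) - 4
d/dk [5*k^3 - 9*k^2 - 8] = 3*k*(5*k - 6)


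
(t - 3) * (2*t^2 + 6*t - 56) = 2*t^3 - 74*t + 168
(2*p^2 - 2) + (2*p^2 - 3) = 4*p^2 - 5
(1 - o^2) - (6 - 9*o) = -o^2 + 9*o - 5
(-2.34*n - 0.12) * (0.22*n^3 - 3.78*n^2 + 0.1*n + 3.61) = -0.5148*n^4 + 8.8188*n^3 + 0.2196*n^2 - 8.4594*n - 0.4332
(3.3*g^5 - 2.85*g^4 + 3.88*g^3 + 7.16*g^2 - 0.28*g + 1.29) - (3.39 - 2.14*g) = 3.3*g^5 - 2.85*g^4 + 3.88*g^3 + 7.16*g^2 + 1.86*g - 2.1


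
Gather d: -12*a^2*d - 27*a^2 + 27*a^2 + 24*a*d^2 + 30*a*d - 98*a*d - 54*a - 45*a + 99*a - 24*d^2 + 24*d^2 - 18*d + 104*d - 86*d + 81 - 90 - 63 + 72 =24*a*d^2 + d*(-12*a^2 - 68*a)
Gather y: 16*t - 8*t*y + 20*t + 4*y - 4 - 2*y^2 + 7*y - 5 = 36*t - 2*y^2 + y*(11 - 8*t) - 9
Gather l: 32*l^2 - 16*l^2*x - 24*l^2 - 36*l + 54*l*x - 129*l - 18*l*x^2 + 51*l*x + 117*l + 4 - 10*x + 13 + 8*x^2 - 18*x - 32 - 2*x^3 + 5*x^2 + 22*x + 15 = l^2*(8 - 16*x) + l*(-18*x^2 + 105*x - 48) - 2*x^3 + 13*x^2 - 6*x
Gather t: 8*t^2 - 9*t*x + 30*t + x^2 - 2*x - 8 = 8*t^2 + t*(30 - 9*x) + x^2 - 2*x - 8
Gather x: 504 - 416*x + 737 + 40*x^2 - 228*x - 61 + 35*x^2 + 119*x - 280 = 75*x^2 - 525*x + 900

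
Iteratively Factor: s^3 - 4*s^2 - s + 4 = (s + 1)*(s^2 - 5*s + 4) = (s - 4)*(s + 1)*(s - 1)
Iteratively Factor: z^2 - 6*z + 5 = (z - 5)*(z - 1)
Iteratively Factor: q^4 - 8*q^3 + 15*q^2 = (q - 3)*(q^3 - 5*q^2) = q*(q - 3)*(q^2 - 5*q) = q^2*(q - 3)*(q - 5)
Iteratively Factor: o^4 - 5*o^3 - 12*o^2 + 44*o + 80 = (o + 2)*(o^3 - 7*o^2 + 2*o + 40) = (o - 5)*(o + 2)*(o^2 - 2*o - 8) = (o - 5)*(o + 2)^2*(o - 4)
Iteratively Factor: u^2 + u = (u)*(u + 1)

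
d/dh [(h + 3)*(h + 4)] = 2*h + 7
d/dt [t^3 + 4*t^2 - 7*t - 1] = 3*t^2 + 8*t - 7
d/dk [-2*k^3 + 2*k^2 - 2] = 2*k*(2 - 3*k)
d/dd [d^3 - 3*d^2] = 3*d*(d - 2)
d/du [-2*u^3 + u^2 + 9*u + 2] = -6*u^2 + 2*u + 9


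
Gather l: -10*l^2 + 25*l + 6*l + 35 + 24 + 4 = -10*l^2 + 31*l + 63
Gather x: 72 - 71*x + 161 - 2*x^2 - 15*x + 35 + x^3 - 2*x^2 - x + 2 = x^3 - 4*x^2 - 87*x + 270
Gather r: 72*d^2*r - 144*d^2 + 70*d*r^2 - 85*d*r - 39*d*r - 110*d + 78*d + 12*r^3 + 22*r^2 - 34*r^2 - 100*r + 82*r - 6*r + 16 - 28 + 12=-144*d^2 - 32*d + 12*r^3 + r^2*(70*d - 12) + r*(72*d^2 - 124*d - 24)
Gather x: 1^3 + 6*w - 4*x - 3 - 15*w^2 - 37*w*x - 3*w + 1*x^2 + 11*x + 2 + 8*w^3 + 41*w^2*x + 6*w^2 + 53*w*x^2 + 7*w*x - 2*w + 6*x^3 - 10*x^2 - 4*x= 8*w^3 - 9*w^2 + w + 6*x^3 + x^2*(53*w - 9) + x*(41*w^2 - 30*w + 3)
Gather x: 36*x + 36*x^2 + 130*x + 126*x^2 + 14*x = 162*x^2 + 180*x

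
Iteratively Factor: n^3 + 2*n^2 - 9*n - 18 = (n - 3)*(n^2 + 5*n + 6) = (n - 3)*(n + 2)*(n + 3)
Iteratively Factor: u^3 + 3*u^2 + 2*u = (u + 1)*(u^2 + 2*u) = u*(u + 1)*(u + 2)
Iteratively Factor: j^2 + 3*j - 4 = (j - 1)*(j + 4)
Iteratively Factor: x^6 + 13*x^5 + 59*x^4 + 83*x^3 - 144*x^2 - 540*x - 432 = (x + 3)*(x^5 + 10*x^4 + 29*x^3 - 4*x^2 - 132*x - 144) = (x + 3)^2*(x^4 + 7*x^3 + 8*x^2 - 28*x - 48) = (x + 2)*(x + 3)^2*(x^3 + 5*x^2 - 2*x - 24) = (x + 2)*(x + 3)^2*(x + 4)*(x^2 + x - 6) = (x + 2)*(x + 3)^3*(x + 4)*(x - 2)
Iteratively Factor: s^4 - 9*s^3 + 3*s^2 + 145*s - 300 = (s - 5)*(s^3 - 4*s^2 - 17*s + 60) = (s - 5)*(s - 3)*(s^2 - s - 20) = (s - 5)^2*(s - 3)*(s + 4)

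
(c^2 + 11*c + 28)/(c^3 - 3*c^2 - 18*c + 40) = (c + 7)/(c^2 - 7*c + 10)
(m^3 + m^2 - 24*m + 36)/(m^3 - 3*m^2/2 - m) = 2*(m^2 + 3*m - 18)/(m*(2*m + 1))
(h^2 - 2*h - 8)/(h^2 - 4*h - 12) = (h - 4)/(h - 6)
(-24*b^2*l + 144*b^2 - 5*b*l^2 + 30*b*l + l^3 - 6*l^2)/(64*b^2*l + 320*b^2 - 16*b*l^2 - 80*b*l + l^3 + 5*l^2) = (-3*b*l + 18*b - l^2 + 6*l)/(8*b*l + 40*b - l^2 - 5*l)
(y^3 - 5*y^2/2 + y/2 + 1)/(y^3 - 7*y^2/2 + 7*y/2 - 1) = (2*y + 1)/(2*y - 1)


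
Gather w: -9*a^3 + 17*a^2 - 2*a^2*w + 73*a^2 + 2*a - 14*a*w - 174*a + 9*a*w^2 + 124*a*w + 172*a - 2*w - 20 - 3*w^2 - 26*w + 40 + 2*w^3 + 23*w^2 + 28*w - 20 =-9*a^3 + 90*a^2 + 2*w^3 + w^2*(9*a + 20) + w*(-2*a^2 + 110*a)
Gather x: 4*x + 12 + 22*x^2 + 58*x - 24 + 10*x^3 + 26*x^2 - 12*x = 10*x^3 + 48*x^2 + 50*x - 12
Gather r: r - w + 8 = r - w + 8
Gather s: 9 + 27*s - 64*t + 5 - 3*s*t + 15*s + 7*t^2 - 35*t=s*(42 - 3*t) + 7*t^2 - 99*t + 14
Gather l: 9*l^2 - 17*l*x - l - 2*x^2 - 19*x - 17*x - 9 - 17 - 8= 9*l^2 + l*(-17*x - 1) - 2*x^2 - 36*x - 34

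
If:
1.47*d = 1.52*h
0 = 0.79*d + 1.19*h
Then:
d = 0.00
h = 0.00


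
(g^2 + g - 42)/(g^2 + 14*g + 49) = (g - 6)/(g + 7)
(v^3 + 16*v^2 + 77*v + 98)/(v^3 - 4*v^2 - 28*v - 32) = (v^2 + 14*v + 49)/(v^2 - 6*v - 16)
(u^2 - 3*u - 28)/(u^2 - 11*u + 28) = (u + 4)/(u - 4)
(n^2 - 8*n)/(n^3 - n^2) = (n - 8)/(n*(n - 1))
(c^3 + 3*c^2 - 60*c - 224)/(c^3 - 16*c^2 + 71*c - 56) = (c^2 + 11*c + 28)/(c^2 - 8*c + 7)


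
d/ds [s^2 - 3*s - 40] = 2*s - 3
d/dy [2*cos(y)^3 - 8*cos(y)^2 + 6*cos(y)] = 2*(-3*cos(y)^2 + 8*cos(y) - 3)*sin(y)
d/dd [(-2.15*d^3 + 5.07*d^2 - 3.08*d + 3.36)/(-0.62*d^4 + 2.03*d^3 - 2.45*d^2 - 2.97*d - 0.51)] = (-1.333*d^6 + 6.2868*d^5 - 10.7534*d^4 + 33.6086*d^3 - 39.7768*d^2 + 11.2926*d + 11.55)/(0.3844*d^8 - 2.5172*d^7 + 7.1589*d^6 - 6.2642*d^5 - 5.4233*d^4 + 12.4824*d^3 + 11.3199*d^2 + 3.0294*d + 0.2601)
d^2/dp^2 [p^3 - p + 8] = 6*p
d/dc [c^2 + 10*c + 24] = 2*c + 10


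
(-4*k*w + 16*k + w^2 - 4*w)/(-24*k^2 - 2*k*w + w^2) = (4*k*w - 16*k - w^2 + 4*w)/(24*k^2 + 2*k*w - w^2)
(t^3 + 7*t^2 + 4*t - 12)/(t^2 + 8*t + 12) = t - 1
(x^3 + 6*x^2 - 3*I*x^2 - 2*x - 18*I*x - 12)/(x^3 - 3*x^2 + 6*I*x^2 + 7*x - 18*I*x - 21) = (x^2 + 2*x*(3 - I) - 12*I)/(x^2 + x*(-3 + 7*I) - 21*I)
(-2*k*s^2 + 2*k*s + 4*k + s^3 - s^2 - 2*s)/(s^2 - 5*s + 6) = (-2*k*s - 2*k + s^2 + s)/(s - 3)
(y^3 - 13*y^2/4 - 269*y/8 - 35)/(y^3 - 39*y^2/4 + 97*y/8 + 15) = (8*y^2 + 38*y + 35)/(8*y^2 - 14*y - 15)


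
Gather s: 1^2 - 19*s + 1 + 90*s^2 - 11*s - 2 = 90*s^2 - 30*s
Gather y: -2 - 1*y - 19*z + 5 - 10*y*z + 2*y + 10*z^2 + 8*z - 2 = y*(1 - 10*z) + 10*z^2 - 11*z + 1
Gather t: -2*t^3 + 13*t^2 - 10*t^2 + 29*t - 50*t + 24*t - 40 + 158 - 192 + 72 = -2*t^3 + 3*t^2 + 3*t - 2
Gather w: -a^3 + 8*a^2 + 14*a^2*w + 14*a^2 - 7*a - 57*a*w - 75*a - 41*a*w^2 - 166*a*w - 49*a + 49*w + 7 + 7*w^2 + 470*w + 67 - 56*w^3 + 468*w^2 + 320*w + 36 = -a^3 + 22*a^2 - 131*a - 56*w^3 + w^2*(475 - 41*a) + w*(14*a^2 - 223*a + 839) + 110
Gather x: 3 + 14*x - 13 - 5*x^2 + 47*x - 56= -5*x^2 + 61*x - 66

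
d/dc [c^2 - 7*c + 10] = 2*c - 7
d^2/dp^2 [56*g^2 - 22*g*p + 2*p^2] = 4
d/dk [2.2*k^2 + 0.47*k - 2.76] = 4.4*k + 0.47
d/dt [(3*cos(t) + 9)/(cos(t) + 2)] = 3*sin(t)/(cos(t) + 2)^2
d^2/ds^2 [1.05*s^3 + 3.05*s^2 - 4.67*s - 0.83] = 6.3*s + 6.1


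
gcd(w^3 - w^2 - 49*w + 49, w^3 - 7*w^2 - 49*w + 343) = w^2 - 49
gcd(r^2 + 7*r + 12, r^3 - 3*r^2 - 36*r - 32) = r + 4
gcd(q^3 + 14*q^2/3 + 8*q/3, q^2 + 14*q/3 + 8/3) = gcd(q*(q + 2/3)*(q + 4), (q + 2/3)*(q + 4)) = q^2 + 14*q/3 + 8/3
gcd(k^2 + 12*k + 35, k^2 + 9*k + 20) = k + 5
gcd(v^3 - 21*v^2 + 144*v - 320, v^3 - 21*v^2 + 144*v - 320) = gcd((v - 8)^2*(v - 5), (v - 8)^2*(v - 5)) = v^3 - 21*v^2 + 144*v - 320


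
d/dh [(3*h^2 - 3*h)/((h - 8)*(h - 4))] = 3*(-11*h^2 + 64*h - 32)/(h^4 - 24*h^3 + 208*h^2 - 768*h + 1024)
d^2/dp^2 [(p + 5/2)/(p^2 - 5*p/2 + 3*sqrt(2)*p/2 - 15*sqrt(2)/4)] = 16*((2*p + 5)*(4*p - 5 + 3*sqrt(2))^2 - 3*(2*p + sqrt(2))*(4*p^2 - 10*p + 6*sqrt(2)*p - 15*sqrt(2)))/(4*p^2 - 10*p + 6*sqrt(2)*p - 15*sqrt(2))^3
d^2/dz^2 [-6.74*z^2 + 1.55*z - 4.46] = -13.4800000000000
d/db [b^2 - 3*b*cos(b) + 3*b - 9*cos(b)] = 3*b*sin(b) + 2*b + 9*sin(b) - 3*cos(b) + 3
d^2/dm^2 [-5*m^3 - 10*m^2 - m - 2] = -30*m - 20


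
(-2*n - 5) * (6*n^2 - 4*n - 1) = -12*n^3 - 22*n^2 + 22*n + 5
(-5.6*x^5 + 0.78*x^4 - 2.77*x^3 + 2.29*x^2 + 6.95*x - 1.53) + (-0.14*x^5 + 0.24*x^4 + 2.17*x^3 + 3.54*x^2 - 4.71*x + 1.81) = -5.74*x^5 + 1.02*x^4 - 0.6*x^3 + 5.83*x^2 + 2.24*x + 0.28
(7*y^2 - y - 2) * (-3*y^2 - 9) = -21*y^4 + 3*y^3 - 57*y^2 + 9*y + 18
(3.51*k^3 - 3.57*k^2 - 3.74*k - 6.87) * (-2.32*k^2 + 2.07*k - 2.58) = -8.1432*k^5 + 15.5481*k^4 - 7.7689*k^3 + 17.4072*k^2 - 4.5717*k + 17.7246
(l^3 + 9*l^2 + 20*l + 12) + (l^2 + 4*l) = l^3 + 10*l^2 + 24*l + 12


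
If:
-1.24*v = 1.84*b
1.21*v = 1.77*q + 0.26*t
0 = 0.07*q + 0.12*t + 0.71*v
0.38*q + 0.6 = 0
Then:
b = 0.63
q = -1.58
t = 6.42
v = -0.93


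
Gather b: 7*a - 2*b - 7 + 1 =7*a - 2*b - 6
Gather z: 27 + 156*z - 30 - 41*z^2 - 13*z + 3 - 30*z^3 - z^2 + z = -30*z^3 - 42*z^2 + 144*z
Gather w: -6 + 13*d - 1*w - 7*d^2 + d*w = -7*d^2 + 13*d + w*(d - 1) - 6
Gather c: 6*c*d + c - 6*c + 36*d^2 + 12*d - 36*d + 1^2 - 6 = c*(6*d - 5) + 36*d^2 - 24*d - 5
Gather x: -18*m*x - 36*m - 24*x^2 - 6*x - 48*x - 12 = -36*m - 24*x^2 + x*(-18*m - 54) - 12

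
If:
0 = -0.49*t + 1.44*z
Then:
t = 2.93877551020408*z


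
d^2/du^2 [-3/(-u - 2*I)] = 6/(u + 2*I)^3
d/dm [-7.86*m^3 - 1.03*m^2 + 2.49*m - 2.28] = -23.58*m^2 - 2.06*m + 2.49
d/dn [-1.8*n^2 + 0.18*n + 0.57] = 0.18 - 3.6*n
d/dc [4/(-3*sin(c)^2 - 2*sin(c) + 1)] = 8*(3*sin(c) + 1)*cos(c)/(3*sin(c)^2 + 2*sin(c) - 1)^2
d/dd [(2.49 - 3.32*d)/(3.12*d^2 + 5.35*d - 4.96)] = (10.3584*d^2 - 15.5376*d + 3.1457)/(9.7344*d^4 + 33.384*d^3 - 2.32790000000001*d^2 - 53.072*d + 24.6016)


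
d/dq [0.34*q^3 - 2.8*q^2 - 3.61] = q*(1.02*q - 5.6)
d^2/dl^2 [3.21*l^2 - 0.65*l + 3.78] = 6.42000000000000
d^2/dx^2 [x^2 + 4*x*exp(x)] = 4*x*exp(x) + 8*exp(x) + 2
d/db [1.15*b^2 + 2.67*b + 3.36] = 2.3*b + 2.67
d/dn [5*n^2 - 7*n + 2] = 10*n - 7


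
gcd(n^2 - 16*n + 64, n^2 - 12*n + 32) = n - 8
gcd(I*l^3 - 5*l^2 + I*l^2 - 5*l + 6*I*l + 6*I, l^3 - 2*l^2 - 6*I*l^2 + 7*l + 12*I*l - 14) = 1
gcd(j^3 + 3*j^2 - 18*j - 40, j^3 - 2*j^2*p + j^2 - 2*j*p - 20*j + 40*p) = j^2 + j - 20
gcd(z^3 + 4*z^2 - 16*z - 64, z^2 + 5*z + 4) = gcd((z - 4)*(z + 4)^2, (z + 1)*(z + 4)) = z + 4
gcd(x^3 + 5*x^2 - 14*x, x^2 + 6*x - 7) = x + 7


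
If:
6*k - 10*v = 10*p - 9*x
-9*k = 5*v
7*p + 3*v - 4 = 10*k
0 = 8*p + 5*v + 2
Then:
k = -230/301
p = -334/301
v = 414/301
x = 2180/2709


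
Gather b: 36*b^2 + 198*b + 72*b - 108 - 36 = 36*b^2 + 270*b - 144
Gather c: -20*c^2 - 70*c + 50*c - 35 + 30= -20*c^2 - 20*c - 5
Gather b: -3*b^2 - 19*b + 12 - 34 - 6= -3*b^2 - 19*b - 28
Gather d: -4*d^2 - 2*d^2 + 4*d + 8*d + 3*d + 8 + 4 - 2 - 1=-6*d^2 + 15*d + 9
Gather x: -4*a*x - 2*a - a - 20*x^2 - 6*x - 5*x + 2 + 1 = -3*a - 20*x^2 + x*(-4*a - 11) + 3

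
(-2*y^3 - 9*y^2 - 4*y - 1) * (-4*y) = 8*y^4 + 36*y^3 + 16*y^2 + 4*y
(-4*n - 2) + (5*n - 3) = n - 5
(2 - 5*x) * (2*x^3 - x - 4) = -10*x^4 + 4*x^3 + 5*x^2 + 18*x - 8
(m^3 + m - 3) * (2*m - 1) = 2*m^4 - m^3 + 2*m^2 - 7*m + 3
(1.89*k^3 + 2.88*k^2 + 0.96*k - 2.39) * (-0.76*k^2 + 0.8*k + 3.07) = -1.4364*k^5 - 0.6768*k^4 + 7.3767*k^3 + 11.426*k^2 + 1.0352*k - 7.3373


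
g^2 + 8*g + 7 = (g + 1)*(g + 7)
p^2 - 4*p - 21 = (p - 7)*(p + 3)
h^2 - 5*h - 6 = (h - 6)*(h + 1)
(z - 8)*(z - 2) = z^2 - 10*z + 16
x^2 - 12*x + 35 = (x - 7)*(x - 5)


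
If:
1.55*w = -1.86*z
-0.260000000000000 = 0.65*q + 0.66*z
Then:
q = -1.01538461538462*z - 0.4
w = -1.2*z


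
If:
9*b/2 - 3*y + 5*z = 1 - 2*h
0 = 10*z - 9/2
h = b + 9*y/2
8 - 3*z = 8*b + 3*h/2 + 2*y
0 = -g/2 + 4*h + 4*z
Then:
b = 4067/10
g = -63058/5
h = -15769/10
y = -2204/5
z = 9/20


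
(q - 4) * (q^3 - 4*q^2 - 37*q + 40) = q^4 - 8*q^3 - 21*q^2 + 188*q - 160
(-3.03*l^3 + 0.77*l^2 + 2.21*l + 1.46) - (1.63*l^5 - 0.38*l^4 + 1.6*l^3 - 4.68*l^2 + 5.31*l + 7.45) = -1.63*l^5 + 0.38*l^4 - 4.63*l^3 + 5.45*l^2 - 3.1*l - 5.99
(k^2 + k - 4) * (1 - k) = -k^3 + 5*k - 4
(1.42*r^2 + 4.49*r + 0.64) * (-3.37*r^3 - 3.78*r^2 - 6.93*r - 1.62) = -4.7854*r^5 - 20.4989*r^4 - 28.9696*r^3 - 35.8353*r^2 - 11.709*r - 1.0368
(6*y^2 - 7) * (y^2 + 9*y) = 6*y^4 + 54*y^3 - 7*y^2 - 63*y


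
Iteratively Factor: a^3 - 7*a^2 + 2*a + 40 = (a + 2)*(a^2 - 9*a + 20) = (a - 4)*(a + 2)*(a - 5)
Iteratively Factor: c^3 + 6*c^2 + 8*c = (c)*(c^2 + 6*c + 8) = c*(c + 2)*(c + 4)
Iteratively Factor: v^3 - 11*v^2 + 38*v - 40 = (v - 2)*(v^2 - 9*v + 20) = (v - 4)*(v - 2)*(v - 5)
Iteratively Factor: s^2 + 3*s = (s)*(s + 3)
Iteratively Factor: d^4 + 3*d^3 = (d + 3)*(d^3) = d*(d + 3)*(d^2) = d^2*(d + 3)*(d)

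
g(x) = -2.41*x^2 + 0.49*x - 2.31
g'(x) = 0.49 - 4.82*x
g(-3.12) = -27.30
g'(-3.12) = 15.53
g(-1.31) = -7.09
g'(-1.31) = 6.80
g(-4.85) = -61.38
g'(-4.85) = 23.87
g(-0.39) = -2.87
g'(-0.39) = 2.37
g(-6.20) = -97.99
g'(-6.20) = 30.37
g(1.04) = -4.41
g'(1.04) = -4.52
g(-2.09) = -13.86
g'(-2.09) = 10.56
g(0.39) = -2.49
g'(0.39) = -1.39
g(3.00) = -22.53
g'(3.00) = -13.97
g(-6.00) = -92.01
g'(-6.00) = 29.41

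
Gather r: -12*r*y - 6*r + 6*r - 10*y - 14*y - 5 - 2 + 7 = -12*r*y - 24*y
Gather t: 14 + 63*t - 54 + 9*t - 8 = 72*t - 48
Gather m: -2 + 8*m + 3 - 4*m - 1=4*m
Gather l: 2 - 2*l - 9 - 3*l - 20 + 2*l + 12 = -3*l - 15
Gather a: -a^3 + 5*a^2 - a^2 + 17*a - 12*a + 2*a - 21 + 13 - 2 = -a^3 + 4*a^2 + 7*a - 10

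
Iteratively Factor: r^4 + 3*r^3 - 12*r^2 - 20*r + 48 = (r - 2)*(r^3 + 5*r^2 - 2*r - 24) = (r - 2)*(r + 3)*(r^2 + 2*r - 8) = (r - 2)*(r + 3)*(r + 4)*(r - 2)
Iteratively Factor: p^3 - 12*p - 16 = (p + 2)*(p^2 - 2*p - 8) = (p + 2)^2*(p - 4)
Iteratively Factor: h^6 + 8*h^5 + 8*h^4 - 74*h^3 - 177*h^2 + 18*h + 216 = (h + 2)*(h^5 + 6*h^4 - 4*h^3 - 66*h^2 - 45*h + 108) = (h - 1)*(h + 2)*(h^4 + 7*h^3 + 3*h^2 - 63*h - 108) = (h - 1)*(h + 2)*(h + 3)*(h^3 + 4*h^2 - 9*h - 36) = (h - 3)*(h - 1)*(h + 2)*(h + 3)*(h^2 + 7*h + 12) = (h - 3)*(h - 1)*(h + 2)*(h + 3)^2*(h + 4)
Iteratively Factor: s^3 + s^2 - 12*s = (s + 4)*(s^2 - 3*s) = (s - 3)*(s + 4)*(s)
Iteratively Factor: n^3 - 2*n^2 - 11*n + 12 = (n - 4)*(n^2 + 2*n - 3) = (n - 4)*(n - 1)*(n + 3)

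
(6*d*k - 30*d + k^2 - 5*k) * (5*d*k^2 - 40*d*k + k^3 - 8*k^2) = 30*d^2*k^3 - 390*d^2*k^2 + 1200*d^2*k + 11*d*k^4 - 143*d*k^3 + 440*d*k^2 + k^5 - 13*k^4 + 40*k^3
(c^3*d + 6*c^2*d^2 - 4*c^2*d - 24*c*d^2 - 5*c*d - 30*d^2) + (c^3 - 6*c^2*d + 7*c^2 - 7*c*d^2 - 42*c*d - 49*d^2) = c^3*d + c^3 + 6*c^2*d^2 - 10*c^2*d + 7*c^2 - 31*c*d^2 - 47*c*d - 79*d^2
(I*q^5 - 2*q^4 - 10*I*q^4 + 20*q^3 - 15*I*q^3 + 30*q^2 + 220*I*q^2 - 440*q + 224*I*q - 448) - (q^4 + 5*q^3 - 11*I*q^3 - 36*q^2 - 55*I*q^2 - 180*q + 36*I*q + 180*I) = I*q^5 - 3*q^4 - 10*I*q^4 + 15*q^3 - 4*I*q^3 + 66*q^2 + 275*I*q^2 - 260*q + 188*I*q - 448 - 180*I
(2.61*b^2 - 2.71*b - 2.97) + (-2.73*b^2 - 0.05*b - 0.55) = -0.12*b^2 - 2.76*b - 3.52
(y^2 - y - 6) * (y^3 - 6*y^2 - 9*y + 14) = y^5 - 7*y^4 - 9*y^3 + 59*y^2 + 40*y - 84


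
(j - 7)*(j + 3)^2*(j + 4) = j^4 + 3*j^3 - 37*j^2 - 195*j - 252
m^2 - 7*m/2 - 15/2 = (m - 5)*(m + 3/2)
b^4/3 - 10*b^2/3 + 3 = (b/3 + 1)*(b - 3)*(b - 1)*(b + 1)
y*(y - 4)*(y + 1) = y^3 - 3*y^2 - 4*y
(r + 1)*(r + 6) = r^2 + 7*r + 6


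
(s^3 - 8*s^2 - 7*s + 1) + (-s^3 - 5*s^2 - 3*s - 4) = -13*s^2 - 10*s - 3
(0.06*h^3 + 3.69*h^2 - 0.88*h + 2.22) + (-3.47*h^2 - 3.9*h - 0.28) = 0.06*h^3 + 0.22*h^2 - 4.78*h + 1.94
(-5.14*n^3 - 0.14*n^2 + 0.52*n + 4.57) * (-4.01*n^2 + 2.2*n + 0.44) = 20.6114*n^5 - 10.7466*n^4 - 4.6548*n^3 - 17.2433*n^2 + 10.2828*n + 2.0108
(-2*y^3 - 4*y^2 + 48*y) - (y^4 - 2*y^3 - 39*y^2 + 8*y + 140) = -y^4 + 35*y^2 + 40*y - 140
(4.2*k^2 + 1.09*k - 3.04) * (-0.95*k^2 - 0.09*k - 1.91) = -3.99*k^4 - 1.4135*k^3 - 5.2321*k^2 - 1.8083*k + 5.8064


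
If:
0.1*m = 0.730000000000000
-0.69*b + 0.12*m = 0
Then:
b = 1.27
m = 7.30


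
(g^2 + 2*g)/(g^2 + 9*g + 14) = g/(g + 7)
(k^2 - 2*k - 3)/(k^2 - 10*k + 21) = (k + 1)/(k - 7)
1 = 1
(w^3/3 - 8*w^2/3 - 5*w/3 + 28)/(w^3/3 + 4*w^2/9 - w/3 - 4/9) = 3*(w^3 - 8*w^2 - 5*w + 84)/(3*w^3 + 4*w^2 - 3*w - 4)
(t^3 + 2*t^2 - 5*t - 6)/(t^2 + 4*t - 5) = (t^3 + 2*t^2 - 5*t - 6)/(t^2 + 4*t - 5)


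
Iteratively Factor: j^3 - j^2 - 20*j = (j + 4)*(j^2 - 5*j) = j*(j + 4)*(j - 5)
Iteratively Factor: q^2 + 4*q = (q + 4)*(q)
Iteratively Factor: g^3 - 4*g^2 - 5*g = (g - 5)*(g^2 + g) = (g - 5)*(g + 1)*(g)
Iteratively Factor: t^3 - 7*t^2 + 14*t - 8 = (t - 4)*(t^2 - 3*t + 2) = (t - 4)*(t - 1)*(t - 2)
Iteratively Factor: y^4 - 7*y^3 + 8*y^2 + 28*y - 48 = (y - 2)*(y^3 - 5*y^2 - 2*y + 24) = (y - 3)*(y - 2)*(y^2 - 2*y - 8) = (y - 3)*(y - 2)*(y + 2)*(y - 4)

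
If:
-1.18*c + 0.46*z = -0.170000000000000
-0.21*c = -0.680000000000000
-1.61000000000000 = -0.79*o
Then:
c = 3.24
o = 2.04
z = 7.94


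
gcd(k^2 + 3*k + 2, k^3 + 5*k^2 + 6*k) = k + 2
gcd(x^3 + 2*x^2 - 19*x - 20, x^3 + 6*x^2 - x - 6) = x + 1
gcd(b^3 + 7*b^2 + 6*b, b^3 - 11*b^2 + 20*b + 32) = b + 1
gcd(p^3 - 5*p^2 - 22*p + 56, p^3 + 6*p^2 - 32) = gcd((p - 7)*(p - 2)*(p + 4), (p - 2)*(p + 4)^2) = p^2 + 2*p - 8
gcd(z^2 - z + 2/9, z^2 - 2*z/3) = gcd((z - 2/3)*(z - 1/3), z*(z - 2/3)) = z - 2/3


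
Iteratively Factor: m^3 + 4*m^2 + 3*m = (m + 1)*(m^2 + 3*m) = (m + 1)*(m + 3)*(m)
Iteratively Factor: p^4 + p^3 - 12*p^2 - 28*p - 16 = (p + 2)*(p^3 - p^2 - 10*p - 8) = (p + 2)^2*(p^2 - 3*p - 4) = (p - 4)*(p + 2)^2*(p + 1)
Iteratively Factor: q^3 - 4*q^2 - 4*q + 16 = (q - 2)*(q^2 - 2*q - 8) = (q - 4)*(q - 2)*(q + 2)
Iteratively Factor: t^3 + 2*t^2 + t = (t + 1)*(t^2 + t) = (t + 1)^2*(t)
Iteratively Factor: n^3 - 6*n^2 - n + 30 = (n + 2)*(n^2 - 8*n + 15) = (n - 5)*(n + 2)*(n - 3)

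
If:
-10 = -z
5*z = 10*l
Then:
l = 5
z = 10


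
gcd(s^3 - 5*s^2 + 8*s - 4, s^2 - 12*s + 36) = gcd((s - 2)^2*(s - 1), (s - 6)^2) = 1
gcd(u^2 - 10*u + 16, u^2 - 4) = u - 2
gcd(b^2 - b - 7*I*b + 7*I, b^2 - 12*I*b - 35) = b - 7*I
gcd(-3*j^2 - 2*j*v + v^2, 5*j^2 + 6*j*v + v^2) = j + v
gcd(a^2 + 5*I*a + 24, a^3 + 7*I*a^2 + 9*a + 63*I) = a - 3*I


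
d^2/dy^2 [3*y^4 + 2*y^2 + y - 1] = 36*y^2 + 4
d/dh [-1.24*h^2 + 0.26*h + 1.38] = 0.26 - 2.48*h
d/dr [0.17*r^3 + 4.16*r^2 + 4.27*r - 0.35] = 0.51*r^2 + 8.32*r + 4.27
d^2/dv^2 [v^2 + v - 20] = 2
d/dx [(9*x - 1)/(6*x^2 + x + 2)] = (54*x^2 + 9*x - (9*x - 1)*(12*x + 1) + 18)/(6*x^2 + x + 2)^2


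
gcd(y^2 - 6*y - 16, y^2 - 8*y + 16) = 1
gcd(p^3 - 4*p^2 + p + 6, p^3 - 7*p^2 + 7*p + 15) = p^2 - 2*p - 3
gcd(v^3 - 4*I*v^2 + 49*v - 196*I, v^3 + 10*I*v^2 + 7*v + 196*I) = v^2 + 3*I*v + 28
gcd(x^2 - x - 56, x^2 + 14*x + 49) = x + 7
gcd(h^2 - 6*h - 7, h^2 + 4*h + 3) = h + 1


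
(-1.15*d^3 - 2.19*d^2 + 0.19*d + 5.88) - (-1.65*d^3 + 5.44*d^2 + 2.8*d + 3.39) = 0.5*d^3 - 7.63*d^2 - 2.61*d + 2.49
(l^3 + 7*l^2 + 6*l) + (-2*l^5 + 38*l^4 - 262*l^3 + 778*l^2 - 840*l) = -2*l^5 + 38*l^4 - 261*l^3 + 785*l^2 - 834*l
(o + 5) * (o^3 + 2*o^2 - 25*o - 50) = o^4 + 7*o^3 - 15*o^2 - 175*o - 250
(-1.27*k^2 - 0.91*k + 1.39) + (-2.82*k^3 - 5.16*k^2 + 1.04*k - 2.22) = -2.82*k^3 - 6.43*k^2 + 0.13*k - 0.83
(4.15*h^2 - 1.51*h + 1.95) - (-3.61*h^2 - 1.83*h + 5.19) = 7.76*h^2 + 0.32*h - 3.24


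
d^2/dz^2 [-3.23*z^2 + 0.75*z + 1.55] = -6.46000000000000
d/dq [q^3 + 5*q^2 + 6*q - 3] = 3*q^2 + 10*q + 6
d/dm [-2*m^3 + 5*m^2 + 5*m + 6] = -6*m^2 + 10*m + 5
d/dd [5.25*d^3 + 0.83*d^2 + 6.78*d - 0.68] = 15.75*d^2 + 1.66*d + 6.78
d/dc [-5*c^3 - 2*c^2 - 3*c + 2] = -15*c^2 - 4*c - 3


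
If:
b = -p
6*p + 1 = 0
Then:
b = 1/6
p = -1/6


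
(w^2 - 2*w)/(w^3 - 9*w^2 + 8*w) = (w - 2)/(w^2 - 9*w + 8)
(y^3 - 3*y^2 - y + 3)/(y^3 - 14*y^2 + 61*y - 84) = (y^2 - 1)/(y^2 - 11*y + 28)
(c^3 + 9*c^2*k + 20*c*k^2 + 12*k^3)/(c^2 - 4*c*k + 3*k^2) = (c^3 + 9*c^2*k + 20*c*k^2 + 12*k^3)/(c^2 - 4*c*k + 3*k^2)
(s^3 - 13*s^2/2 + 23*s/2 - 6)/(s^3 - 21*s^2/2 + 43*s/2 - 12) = (s - 4)/(s - 8)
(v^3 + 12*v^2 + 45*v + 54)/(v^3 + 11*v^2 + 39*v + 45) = (v + 6)/(v + 5)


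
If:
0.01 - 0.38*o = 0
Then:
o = 0.03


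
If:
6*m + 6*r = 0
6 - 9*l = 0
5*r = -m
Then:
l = 2/3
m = 0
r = 0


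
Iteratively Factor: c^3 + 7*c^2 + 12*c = (c + 3)*(c^2 + 4*c) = c*(c + 3)*(c + 4)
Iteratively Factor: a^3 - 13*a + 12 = (a - 1)*(a^2 + a - 12) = (a - 1)*(a + 4)*(a - 3)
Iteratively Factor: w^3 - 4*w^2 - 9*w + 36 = (w - 4)*(w^2 - 9) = (w - 4)*(w + 3)*(w - 3)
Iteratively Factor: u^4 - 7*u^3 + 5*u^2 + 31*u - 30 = (u - 1)*(u^3 - 6*u^2 - u + 30) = (u - 1)*(u + 2)*(u^2 - 8*u + 15) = (u - 5)*(u - 1)*(u + 2)*(u - 3)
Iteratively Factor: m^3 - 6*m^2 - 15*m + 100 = (m - 5)*(m^2 - m - 20) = (m - 5)*(m + 4)*(m - 5)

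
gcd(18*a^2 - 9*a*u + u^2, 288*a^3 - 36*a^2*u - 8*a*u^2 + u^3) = -6*a + u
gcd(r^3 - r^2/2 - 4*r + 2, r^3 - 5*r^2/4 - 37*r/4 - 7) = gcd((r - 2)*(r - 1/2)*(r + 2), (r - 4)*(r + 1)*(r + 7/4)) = 1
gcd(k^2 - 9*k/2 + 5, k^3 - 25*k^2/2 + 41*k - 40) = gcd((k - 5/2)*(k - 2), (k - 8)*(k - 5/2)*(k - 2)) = k^2 - 9*k/2 + 5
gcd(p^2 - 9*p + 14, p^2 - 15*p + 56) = p - 7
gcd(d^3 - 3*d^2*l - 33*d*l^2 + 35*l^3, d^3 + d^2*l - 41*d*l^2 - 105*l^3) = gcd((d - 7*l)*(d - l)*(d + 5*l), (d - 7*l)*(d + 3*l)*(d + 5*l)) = d^2 - 2*d*l - 35*l^2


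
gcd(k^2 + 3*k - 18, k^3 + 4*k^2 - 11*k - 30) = k - 3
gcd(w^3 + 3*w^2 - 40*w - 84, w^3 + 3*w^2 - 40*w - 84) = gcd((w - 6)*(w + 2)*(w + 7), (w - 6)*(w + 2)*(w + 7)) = w^3 + 3*w^2 - 40*w - 84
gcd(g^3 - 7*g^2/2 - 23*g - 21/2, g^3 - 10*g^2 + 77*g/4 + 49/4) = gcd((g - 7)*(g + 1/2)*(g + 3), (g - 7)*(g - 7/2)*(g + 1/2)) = g^2 - 13*g/2 - 7/2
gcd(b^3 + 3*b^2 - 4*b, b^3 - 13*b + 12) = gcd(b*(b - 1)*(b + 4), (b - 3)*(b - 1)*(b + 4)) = b^2 + 3*b - 4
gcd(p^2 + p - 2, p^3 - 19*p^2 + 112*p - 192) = 1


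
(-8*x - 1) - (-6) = 5 - 8*x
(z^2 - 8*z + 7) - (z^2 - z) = 7 - 7*z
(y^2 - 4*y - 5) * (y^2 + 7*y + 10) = y^4 + 3*y^3 - 23*y^2 - 75*y - 50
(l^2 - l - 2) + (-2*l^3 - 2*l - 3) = -2*l^3 + l^2 - 3*l - 5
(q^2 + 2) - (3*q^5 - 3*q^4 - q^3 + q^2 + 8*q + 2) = -3*q^5 + 3*q^4 + q^3 - 8*q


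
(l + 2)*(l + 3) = l^2 + 5*l + 6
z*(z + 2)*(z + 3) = z^3 + 5*z^2 + 6*z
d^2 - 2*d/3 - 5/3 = (d - 5/3)*(d + 1)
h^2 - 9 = (h - 3)*(h + 3)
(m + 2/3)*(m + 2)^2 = m^3 + 14*m^2/3 + 20*m/3 + 8/3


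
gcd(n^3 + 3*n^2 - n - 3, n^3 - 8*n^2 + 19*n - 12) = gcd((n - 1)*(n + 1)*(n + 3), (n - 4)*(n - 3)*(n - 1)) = n - 1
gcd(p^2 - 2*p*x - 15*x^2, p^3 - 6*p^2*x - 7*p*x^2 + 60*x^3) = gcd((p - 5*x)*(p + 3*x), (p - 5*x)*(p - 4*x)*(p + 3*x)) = -p^2 + 2*p*x + 15*x^2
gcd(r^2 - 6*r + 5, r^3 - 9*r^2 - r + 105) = r - 5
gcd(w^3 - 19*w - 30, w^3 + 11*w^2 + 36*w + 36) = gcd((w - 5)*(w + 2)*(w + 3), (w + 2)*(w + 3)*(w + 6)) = w^2 + 5*w + 6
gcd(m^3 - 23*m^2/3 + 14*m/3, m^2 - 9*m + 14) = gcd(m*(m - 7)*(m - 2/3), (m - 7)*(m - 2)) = m - 7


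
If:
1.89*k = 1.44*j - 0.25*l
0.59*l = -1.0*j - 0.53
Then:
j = -0.59*l - 0.53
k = -0.581798941798942*l - 0.403809523809524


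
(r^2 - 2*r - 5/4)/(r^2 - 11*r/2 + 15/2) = (r + 1/2)/(r - 3)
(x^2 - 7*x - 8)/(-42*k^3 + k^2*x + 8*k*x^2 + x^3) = (x^2 - 7*x - 8)/(-42*k^3 + k^2*x + 8*k*x^2 + x^3)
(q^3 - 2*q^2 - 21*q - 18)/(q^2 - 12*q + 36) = (q^2 + 4*q + 3)/(q - 6)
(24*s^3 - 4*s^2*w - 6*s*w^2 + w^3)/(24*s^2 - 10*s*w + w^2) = (4*s^2 - w^2)/(4*s - w)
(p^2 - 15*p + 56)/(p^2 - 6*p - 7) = (p - 8)/(p + 1)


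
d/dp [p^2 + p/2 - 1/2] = 2*p + 1/2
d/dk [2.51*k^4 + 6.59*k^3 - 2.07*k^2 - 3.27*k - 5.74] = 10.04*k^3 + 19.77*k^2 - 4.14*k - 3.27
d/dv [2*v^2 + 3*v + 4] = 4*v + 3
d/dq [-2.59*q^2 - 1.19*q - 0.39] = -5.18*q - 1.19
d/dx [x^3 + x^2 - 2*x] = 3*x^2 + 2*x - 2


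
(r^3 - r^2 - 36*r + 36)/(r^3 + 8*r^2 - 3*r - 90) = (r^2 - 7*r + 6)/(r^2 + 2*r - 15)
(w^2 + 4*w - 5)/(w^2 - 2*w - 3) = (-w^2 - 4*w + 5)/(-w^2 + 2*w + 3)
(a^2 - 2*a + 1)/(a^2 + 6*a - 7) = (a - 1)/(a + 7)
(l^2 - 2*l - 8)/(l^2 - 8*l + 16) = (l + 2)/(l - 4)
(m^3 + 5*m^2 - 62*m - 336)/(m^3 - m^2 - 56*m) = (m + 6)/m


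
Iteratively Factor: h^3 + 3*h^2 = (h + 3)*(h^2) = h*(h + 3)*(h)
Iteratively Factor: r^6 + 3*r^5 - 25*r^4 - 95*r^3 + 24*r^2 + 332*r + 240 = (r + 4)*(r^5 - r^4 - 21*r^3 - 11*r^2 + 68*r + 60) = (r + 1)*(r + 4)*(r^4 - 2*r^3 - 19*r^2 + 8*r + 60) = (r - 2)*(r + 1)*(r + 4)*(r^3 - 19*r - 30) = (r - 5)*(r - 2)*(r + 1)*(r + 4)*(r^2 + 5*r + 6) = (r - 5)*(r - 2)*(r + 1)*(r + 2)*(r + 4)*(r + 3)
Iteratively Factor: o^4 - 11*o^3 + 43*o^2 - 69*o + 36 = (o - 3)*(o^3 - 8*o^2 + 19*o - 12) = (o - 4)*(o - 3)*(o^2 - 4*o + 3) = (o - 4)*(o - 3)^2*(o - 1)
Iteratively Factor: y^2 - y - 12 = (y + 3)*(y - 4)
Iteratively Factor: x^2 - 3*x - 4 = (x + 1)*(x - 4)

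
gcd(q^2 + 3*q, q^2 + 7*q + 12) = q + 3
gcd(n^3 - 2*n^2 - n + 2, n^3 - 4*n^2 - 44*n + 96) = n - 2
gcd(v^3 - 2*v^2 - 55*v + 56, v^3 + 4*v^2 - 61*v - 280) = v^2 - v - 56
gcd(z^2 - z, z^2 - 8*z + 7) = z - 1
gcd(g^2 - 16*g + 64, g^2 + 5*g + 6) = 1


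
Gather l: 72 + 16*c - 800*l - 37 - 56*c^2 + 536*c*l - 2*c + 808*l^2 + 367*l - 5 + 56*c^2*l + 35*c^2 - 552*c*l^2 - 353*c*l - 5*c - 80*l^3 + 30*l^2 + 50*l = -21*c^2 + 9*c - 80*l^3 + l^2*(838 - 552*c) + l*(56*c^2 + 183*c - 383) + 30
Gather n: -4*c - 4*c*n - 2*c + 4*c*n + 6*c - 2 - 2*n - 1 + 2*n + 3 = 0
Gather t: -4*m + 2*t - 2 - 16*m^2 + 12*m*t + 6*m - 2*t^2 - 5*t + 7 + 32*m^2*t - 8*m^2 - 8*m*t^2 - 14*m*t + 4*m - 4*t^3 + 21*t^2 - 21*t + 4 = -24*m^2 + 6*m - 4*t^3 + t^2*(19 - 8*m) + t*(32*m^2 - 2*m - 24) + 9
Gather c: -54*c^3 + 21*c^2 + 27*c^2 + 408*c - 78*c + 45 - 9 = -54*c^3 + 48*c^2 + 330*c + 36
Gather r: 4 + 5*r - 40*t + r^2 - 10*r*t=r^2 + r*(5 - 10*t) - 40*t + 4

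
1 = 1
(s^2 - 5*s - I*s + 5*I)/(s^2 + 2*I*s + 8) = (s^2 - 5*s - I*s + 5*I)/(s^2 + 2*I*s + 8)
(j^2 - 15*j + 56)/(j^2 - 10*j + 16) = (j - 7)/(j - 2)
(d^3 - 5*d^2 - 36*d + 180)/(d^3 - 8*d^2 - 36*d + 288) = (d - 5)/(d - 8)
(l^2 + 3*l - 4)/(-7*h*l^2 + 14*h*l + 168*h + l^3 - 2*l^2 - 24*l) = (1 - l)/(7*h*l - 42*h - l^2 + 6*l)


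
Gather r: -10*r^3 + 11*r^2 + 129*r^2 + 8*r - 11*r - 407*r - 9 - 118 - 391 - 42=-10*r^3 + 140*r^2 - 410*r - 560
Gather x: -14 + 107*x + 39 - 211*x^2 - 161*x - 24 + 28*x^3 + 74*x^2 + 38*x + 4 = 28*x^3 - 137*x^2 - 16*x + 5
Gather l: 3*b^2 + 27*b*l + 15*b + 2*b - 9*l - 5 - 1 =3*b^2 + 17*b + l*(27*b - 9) - 6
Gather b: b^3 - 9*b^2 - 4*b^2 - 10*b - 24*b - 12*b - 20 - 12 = b^3 - 13*b^2 - 46*b - 32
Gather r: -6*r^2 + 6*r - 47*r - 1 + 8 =-6*r^2 - 41*r + 7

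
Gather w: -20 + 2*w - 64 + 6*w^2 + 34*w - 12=6*w^2 + 36*w - 96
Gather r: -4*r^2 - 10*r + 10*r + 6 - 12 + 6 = -4*r^2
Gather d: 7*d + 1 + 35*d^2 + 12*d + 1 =35*d^2 + 19*d + 2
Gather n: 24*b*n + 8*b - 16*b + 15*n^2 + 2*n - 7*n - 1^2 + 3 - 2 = -8*b + 15*n^2 + n*(24*b - 5)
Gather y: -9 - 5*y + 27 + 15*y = 10*y + 18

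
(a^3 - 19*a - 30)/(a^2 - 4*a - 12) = (a^2 - 2*a - 15)/(a - 6)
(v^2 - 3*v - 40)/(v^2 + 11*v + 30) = (v - 8)/(v + 6)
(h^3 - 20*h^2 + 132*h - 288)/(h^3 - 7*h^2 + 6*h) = (h^2 - 14*h + 48)/(h*(h - 1))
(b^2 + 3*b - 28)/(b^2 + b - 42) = (b - 4)/(b - 6)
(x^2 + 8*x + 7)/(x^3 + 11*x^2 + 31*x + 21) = 1/(x + 3)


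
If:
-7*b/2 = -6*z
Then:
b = 12*z/7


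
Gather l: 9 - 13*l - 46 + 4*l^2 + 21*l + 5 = 4*l^2 + 8*l - 32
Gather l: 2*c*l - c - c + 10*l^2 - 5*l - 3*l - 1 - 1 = -2*c + 10*l^2 + l*(2*c - 8) - 2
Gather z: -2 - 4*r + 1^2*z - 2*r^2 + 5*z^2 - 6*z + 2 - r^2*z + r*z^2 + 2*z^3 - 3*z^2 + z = -2*r^2 - 4*r + 2*z^3 + z^2*(r + 2) + z*(-r^2 - 4)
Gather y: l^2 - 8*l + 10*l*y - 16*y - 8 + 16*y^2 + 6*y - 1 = l^2 - 8*l + 16*y^2 + y*(10*l - 10) - 9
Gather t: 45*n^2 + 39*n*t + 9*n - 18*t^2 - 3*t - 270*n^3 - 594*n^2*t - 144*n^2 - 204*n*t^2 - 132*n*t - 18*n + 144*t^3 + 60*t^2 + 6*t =-270*n^3 - 99*n^2 - 9*n + 144*t^3 + t^2*(42 - 204*n) + t*(-594*n^2 - 93*n + 3)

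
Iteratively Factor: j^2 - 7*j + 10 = (j - 5)*(j - 2)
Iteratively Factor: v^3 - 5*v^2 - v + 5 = (v - 5)*(v^2 - 1) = (v - 5)*(v - 1)*(v + 1)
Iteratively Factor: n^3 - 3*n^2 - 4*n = (n)*(n^2 - 3*n - 4) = n*(n - 4)*(n + 1)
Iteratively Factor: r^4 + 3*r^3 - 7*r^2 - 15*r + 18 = (r + 3)*(r^3 - 7*r + 6) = (r - 2)*(r + 3)*(r^2 + 2*r - 3) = (r - 2)*(r + 3)^2*(r - 1)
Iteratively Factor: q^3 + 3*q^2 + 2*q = (q + 1)*(q^2 + 2*q) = q*(q + 1)*(q + 2)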